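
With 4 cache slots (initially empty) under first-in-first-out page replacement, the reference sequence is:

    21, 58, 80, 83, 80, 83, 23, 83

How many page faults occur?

5

21 -> miss, frames (21)
58 -> miss, frames (21 58)
80 -> miss, frames (21 58 80)
83 -> miss, frames (21 58 80 83)
80 -> hit
83 -> hit
23 -> miss, evict 21, frames (58 80 83 23)
83 -> hit
Page faults: 5.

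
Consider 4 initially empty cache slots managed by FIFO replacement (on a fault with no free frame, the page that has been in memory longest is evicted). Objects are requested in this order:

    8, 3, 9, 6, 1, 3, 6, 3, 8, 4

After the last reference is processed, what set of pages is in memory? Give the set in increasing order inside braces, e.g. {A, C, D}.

8 -> fault, frames {8}
3 -> fault, frames {8,3}
9 -> fault, frames {8,3,9}
6 -> fault, frames {8,3,9,6}
1 -> fault, evict 8, frames {3,9,6,1}
3 -> hit
6 -> hit
3 -> hit
8 -> fault, evict 3, frames {9,6,1,8}
4 -> fault, evict 9, frames {6,1,8,4}

{1, 4, 6, 8}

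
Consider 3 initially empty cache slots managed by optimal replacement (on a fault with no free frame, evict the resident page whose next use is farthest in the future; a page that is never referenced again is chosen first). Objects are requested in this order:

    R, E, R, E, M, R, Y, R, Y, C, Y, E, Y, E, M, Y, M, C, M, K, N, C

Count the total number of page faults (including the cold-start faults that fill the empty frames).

8

R -> miss, frames (R)
E -> miss, frames (R E)
R -> hit
E -> hit
M -> miss, frames (R E M)
R -> hit
Y -> miss, evict M, frames (R E Y)
R -> hit
Y -> hit
C -> miss, evict R, frames (E Y C)
Y -> hit
E -> hit
Y -> hit
E -> hit
M -> miss, evict E, frames (Y C M)
Y -> hit
M -> hit
C -> hit
M -> hit
K -> miss, evict M, frames (Y C K)
N -> miss, evict K, frames (Y C N)
C -> hit
Page faults: 8.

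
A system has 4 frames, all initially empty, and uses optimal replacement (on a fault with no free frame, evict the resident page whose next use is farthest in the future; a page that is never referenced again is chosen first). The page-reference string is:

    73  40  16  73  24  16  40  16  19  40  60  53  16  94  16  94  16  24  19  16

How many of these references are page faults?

73: fault, frames (73)
40: fault, frames (73 40)
16: fault, frames (73 40 16)
73: hit
24: fault, frames (73 40 16 24)
16: hit
40: hit
16: hit
19: fault, evict 73, frames (40 16 24 19)
40: hit
60: fault, evict 40, frames (16 24 19 60)
53: fault, evict 60, frames (16 24 19 53)
16: hit
94: fault, evict 53, frames (16 24 19 94)
16: hit
94: hit
16: hit
24: hit
19: hit
16: hit
Page faults: 8.

8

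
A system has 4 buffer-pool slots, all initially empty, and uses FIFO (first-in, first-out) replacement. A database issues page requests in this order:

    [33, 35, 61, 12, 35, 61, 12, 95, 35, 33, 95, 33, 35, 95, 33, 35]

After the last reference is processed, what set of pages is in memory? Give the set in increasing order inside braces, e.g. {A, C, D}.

33: fault, frames {33}
35: fault, frames {33,35}
61: fault, frames {33,35,61}
12: fault, frames {33,35,61,12}
35: hit
61: hit
12: hit
95: fault, evict 33, frames {35,61,12,95}
35: hit
33: fault, evict 35, frames {61,12,95,33}
95: hit
33: hit
35: fault, evict 61, frames {12,95,33,35}
95: hit
33: hit
35: hit

{12, 33, 35, 95}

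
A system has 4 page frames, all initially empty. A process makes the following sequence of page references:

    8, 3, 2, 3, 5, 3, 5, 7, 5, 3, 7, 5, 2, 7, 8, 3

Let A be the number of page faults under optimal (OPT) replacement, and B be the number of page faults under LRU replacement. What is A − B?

Under OPT: F F F . F . . F . . . . . . F . → 6 faults.
Under LRU: F F F . F . . F . . . . . . F F → 7 faults.
A − B = 6 − 7 = -1.

-1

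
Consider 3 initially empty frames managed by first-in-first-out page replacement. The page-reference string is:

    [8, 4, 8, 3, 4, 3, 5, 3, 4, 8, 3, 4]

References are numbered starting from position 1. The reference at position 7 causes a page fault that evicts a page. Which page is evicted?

8

pos 1: 8 → miss, frames {8}
pos 2: 4 → miss, frames {8,4}
pos 3: 8 → hit
pos 4: 3 → miss, frames {8,4,3}
pos 5: 4 → hit
pos 6: 3 → hit
pos 7: 5 → miss, evict 8, frames {4,3,5}
At position 7, page 8 is evicted.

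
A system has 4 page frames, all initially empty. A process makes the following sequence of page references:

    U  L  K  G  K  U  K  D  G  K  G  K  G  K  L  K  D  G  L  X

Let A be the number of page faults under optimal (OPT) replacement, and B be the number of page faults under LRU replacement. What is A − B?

Under OPT: F F F F . . . F . . . . . . . . . . . F → 6 faults.
Under LRU: F F F F . . . F . . . . . . F . . . . F → 7 faults.
A − B = 6 − 7 = -1.

-1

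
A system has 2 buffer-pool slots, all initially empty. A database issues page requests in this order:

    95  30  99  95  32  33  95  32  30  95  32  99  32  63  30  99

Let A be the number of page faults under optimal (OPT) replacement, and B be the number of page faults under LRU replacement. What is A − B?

-4

Under OPT: F F F . F F . F F . F F . F F . → 11 faults.
Under LRU: F F F F F F F F F F F F . F F F → 15 faults.
A − B = 11 − 15 = -4.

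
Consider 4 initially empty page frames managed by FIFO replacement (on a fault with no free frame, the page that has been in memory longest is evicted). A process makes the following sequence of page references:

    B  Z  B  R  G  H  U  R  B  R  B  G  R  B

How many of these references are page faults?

9

B -> miss, frames {B}
Z -> miss, frames {B,Z}
B -> hit
R -> miss, frames {B,Z,R}
G -> miss, frames {B,Z,R,G}
H -> miss, evict B, frames {Z,R,G,H}
U -> miss, evict Z, frames {R,G,H,U}
R -> hit
B -> miss, evict R, frames {G,H,U,B}
R -> miss, evict G, frames {H,U,B,R}
B -> hit
G -> miss, evict H, frames {U,B,R,G}
R -> hit
B -> hit
Page faults: 9.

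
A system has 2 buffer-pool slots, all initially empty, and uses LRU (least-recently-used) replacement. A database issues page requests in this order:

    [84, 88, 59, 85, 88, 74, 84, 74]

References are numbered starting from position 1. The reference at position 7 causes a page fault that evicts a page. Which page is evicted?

88

pos 1: 84: fault, frames {84}
pos 2: 88: fault, frames {84,88}
pos 3: 59: fault, evict 84, frames {88,59}
pos 4: 85: fault, evict 88, frames {59,85}
pos 5: 88: fault, evict 59, frames {85,88}
pos 6: 74: fault, evict 85, frames {88,74}
pos 7: 84: fault, evict 88, frames {74,84}
At position 7, page 88 is evicted.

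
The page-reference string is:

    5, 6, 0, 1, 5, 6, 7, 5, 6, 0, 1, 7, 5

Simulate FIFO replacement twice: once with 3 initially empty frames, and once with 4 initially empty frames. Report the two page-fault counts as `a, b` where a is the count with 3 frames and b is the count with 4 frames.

3 frames: F F F F F F F . . F F . F → 10 faults.
4 frames: F F F F . . F F F F F F F → 11 faults.
11 > 10: adding a frame increased faults — Belady's anomaly.

10, 11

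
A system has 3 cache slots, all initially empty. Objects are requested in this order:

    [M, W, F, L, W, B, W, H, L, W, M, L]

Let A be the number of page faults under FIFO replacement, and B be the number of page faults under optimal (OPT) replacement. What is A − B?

Under FIFO: F F F F . F F F F . F . → 9 faults.
Under OPT: F F F F . F . F . . F . → 7 faults.
A − B = 9 − 7 = 2.

2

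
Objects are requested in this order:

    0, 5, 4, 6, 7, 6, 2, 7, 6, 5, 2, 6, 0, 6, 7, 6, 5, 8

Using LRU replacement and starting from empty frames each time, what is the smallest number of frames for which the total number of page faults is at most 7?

6

f=1: 18 faults
f=2: 15 faults
f=3: 12 faults
f=4: 11 faults
f=5: 8 faults
f=6: 7 faults
f=7: 7 faults
Smallest f with faults ≤ 7 is 6.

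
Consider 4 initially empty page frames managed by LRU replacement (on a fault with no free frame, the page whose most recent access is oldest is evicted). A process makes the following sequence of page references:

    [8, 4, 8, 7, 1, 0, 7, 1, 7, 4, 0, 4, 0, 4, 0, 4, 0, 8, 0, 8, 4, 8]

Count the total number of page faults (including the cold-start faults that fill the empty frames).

8 -> miss, frames (8)
4 -> miss, frames (8 4)
8 -> hit
7 -> miss, frames (4 8 7)
1 -> miss, frames (4 8 7 1)
0 -> miss, evict 4, frames (8 7 1 0)
7 -> hit
1 -> hit
7 -> hit
4 -> miss, evict 8, frames (0 1 7 4)
0 -> hit
4 -> hit
0 -> hit
4 -> hit
0 -> hit
4 -> hit
0 -> hit
8 -> miss, evict 1, frames (7 4 0 8)
0 -> hit
8 -> hit
4 -> hit
8 -> hit
Page faults: 7.

7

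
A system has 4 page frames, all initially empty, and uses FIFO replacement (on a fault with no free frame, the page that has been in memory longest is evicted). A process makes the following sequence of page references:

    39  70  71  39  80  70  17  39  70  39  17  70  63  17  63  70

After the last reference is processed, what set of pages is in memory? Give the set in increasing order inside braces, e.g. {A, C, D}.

39: miss, frames [39]
70: miss, frames [39, 70]
71: miss, frames [39, 70, 71]
39: hit
80: miss, frames [39, 70, 71, 80]
70: hit
17: miss, evict 39, frames [70, 71, 80, 17]
39: miss, evict 70, frames [71, 80, 17, 39]
70: miss, evict 71, frames [80, 17, 39, 70]
39: hit
17: hit
70: hit
63: miss, evict 80, frames [17, 39, 70, 63]
17: hit
63: hit
70: hit

{17, 39, 63, 70}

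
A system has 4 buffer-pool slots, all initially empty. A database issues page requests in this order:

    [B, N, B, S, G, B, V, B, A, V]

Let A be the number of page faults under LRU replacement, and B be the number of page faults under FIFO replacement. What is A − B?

-1

Under LRU: F F . F F . F . F . → 6 faults.
Under FIFO: F F . F F . F F F . → 7 faults.
A − B = 6 − 7 = -1.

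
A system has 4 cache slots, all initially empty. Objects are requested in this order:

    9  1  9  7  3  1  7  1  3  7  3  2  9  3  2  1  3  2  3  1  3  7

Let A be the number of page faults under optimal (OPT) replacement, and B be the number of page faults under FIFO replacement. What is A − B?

-2

Under OPT: F F . F F . . . . . . F . . . . . . . . . F → 6 faults.
Under FIFO: F F . F F . . . . . . F F . . F . . . . . F → 8 faults.
A − B = 6 − 8 = -2.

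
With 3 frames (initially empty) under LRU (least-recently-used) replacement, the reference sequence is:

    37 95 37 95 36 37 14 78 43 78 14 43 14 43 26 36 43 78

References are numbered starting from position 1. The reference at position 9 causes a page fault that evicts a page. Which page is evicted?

pos 1: 37 -> fault, frames (37)
pos 2: 95 -> fault, frames (37 95)
pos 3: 37 -> hit
pos 4: 95 -> hit
pos 5: 36 -> fault, frames (37 95 36)
pos 6: 37 -> hit
pos 7: 14 -> fault, evict 95, frames (36 37 14)
pos 8: 78 -> fault, evict 36, frames (37 14 78)
pos 9: 43 -> fault, evict 37, frames (14 78 43)
At position 9, page 37 is evicted.

37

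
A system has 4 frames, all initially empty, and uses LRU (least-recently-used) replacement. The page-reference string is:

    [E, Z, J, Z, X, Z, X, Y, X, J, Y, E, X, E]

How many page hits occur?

E: fault, frames (E)
Z: fault, frames (E Z)
J: fault, frames (E Z J)
Z: hit
X: fault, frames (E J Z X)
Z: hit
X: hit
Y: fault, evict E, frames (J Z X Y)
X: hit
J: hit
Y: hit
E: fault, evict Z, frames (X J Y E)
X: hit
E: hit
Hits: 8.

8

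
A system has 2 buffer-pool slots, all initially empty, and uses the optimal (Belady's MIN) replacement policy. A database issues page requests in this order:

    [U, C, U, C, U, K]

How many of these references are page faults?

3

U: fault, frames {U}
C: fault, frames {U,C}
U: hit
C: hit
U: hit
K: fault, evict C, frames {U,K}
Page faults: 3.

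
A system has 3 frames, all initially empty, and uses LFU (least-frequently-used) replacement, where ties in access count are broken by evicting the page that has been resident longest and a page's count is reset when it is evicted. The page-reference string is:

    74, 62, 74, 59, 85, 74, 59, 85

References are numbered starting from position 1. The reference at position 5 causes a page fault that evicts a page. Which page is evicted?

pos 1: 74: fault, frames (74)
pos 2: 62: fault, frames (74 62)
pos 3: 74: hit
pos 4: 59: fault, frames (74 62 59)
pos 5: 85: fault, evict 62, frames (74 59 85)
At position 5, page 62 is evicted.

62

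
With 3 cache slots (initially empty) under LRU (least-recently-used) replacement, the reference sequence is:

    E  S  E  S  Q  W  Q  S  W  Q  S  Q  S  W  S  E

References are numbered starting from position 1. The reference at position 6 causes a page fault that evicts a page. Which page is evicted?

pos 1: E → fault, frames {E}
pos 2: S → fault, frames {E,S}
pos 3: E → hit
pos 4: S → hit
pos 5: Q → fault, frames {E,S,Q}
pos 6: W → fault, evict E, frames {S,Q,W}
At position 6, page E is evicted.

E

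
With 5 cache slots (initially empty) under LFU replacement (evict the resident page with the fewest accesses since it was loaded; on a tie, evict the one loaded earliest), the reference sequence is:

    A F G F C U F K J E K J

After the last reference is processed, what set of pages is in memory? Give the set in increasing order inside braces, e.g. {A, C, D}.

A -> miss, frames {A}
F -> miss, frames {A,F}
G -> miss, frames {A,F,G}
F -> hit
C -> miss, frames {A,F,G,C}
U -> miss, frames {A,F,G,C,U}
F -> hit
K -> miss, evict A, frames {F,G,C,U,K}
J -> miss, evict G, frames {F,C,U,K,J}
E -> miss, evict C, frames {F,U,K,J,E}
K -> hit
J -> hit

{E, F, J, K, U}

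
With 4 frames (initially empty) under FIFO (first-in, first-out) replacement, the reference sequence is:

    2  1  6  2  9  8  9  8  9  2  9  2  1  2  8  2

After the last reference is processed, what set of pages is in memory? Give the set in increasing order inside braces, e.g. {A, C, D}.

2 → miss, frames [2]
1 → miss, frames [2, 1]
6 → miss, frames [2, 1, 6]
2 → hit
9 → miss, frames [2, 1, 6, 9]
8 → miss, evict 2, frames [1, 6, 9, 8]
9 → hit
8 → hit
9 → hit
2 → miss, evict 1, frames [6, 9, 8, 2]
9 → hit
2 → hit
1 → miss, evict 6, frames [9, 8, 2, 1]
2 → hit
8 → hit
2 → hit

{1, 2, 8, 9}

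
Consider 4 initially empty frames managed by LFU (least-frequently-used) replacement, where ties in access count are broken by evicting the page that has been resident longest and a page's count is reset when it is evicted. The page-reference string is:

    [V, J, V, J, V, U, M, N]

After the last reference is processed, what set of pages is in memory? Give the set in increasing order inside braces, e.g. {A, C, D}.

{J, M, N, V}

V -> fault, frames [V]
J -> fault, frames [V, J]
V -> hit
J -> hit
V -> hit
U -> fault, frames [V, J, U]
M -> fault, frames [V, J, U, M]
N -> fault, evict U, frames [V, J, M, N]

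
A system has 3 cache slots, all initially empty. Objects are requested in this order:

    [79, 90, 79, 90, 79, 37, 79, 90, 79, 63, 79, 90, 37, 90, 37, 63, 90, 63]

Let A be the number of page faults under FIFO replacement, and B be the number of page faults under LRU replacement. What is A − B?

Under FIFO: F F . . . F . . . F F F F . . F . . → 8 faults.
Under LRU: F F . . . F . . . F . . F . . F . . → 6 faults.
A − B = 8 − 6 = 2.

2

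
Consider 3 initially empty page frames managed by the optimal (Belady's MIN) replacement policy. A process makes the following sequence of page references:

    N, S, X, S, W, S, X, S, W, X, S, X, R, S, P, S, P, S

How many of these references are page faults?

6

N: miss, frames [N]
S: miss, frames [N, S]
X: miss, frames [N, S, X]
S: hit
W: miss, evict N, frames [S, X, W]
S: hit
X: hit
S: hit
W: hit
X: hit
S: hit
X: hit
R: miss, evict W, frames [S, X, R]
S: hit
P: miss, evict R, frames [S, X, P]
S: hit
P: hit
S: hit
Page faults: 6.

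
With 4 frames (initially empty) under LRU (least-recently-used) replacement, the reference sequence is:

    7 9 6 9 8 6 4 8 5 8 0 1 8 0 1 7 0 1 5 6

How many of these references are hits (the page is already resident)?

9

7 → miss, frames [7]
9 → miss, frames [7, 9]
6 → miss, frames [7, 9, 6]
9 → hit
8 → miss, frames [7, 6, 9, 8]
6 → hit
4 → miss, evict 7, frames [9, 8, 6, 4]
8 → hit
5 → miss, evict 9, frames [6, 4, 8, 5]
8 → hit
0 → miss, evict 6, frames [4, 5, 8, 0]
1 → miss, evict 4, frames [5, 8, 0, 1]
8 → hit
0 → hit
1 → hit
7 → miss, evict 5, frames [8, 0, 1, 7]
0 → hit
1 → hit
5 → miss, evict 8, frames [7, 0, 1, 5]
6 → miss, evict 7, frames [0, 1, 5, 6]
Hits: 9.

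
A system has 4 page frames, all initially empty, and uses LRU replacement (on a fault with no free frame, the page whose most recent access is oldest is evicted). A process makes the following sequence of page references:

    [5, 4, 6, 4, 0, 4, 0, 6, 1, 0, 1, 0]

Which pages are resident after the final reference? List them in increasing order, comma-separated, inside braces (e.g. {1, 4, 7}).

{0, 1, 4, 6}

5 → fault, frames [5]
4 → fault, frames [5, 4]
6 → fault, frames [5, 4, 6]
4 → hit
0 → fault, frames [5, 6, 4, 0]
4 → hit
0 → hit
6 → hit
1 → fault, evict 5, frames [4, 0, 6, 1]
0 → hit
1 → hit
0 → hit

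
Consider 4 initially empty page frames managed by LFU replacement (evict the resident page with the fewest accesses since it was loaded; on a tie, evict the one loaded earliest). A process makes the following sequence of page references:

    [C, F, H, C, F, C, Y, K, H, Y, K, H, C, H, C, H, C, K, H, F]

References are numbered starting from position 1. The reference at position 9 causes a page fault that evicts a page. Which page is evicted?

Y

pos 1: C -> miss, frames {C}
pos 2: F -> miss, frames {C,F}
pos 3: H -> miss, frames {C,F,H}
pos 4: C -> hit
pos 5: F -> hit
pos 6: C -> hit
pos 7: Y -> miss, frames {C,F,H,Y}
pos 8: K -> miss, evict H, frames {C,F,Y,K}
pos 9: H -> miss, evict Y, frames {C,F,K,H}
At position 9, page Y is evicted.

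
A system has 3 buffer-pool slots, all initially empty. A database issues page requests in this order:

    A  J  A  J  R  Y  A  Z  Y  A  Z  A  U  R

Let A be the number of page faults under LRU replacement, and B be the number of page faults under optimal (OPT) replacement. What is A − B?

Under LRU: F F . . F F F F . . . . F F → 8 faults.
Under OPT: F F . . F F . F . . . . F F → 7 faults.
A − B = 8 − 7 = 1.

1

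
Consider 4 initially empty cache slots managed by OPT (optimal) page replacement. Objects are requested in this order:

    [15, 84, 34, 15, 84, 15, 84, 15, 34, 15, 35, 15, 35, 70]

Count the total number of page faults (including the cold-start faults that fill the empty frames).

15 → miss, frames (15)
84 → miss, frames (15 84)
34 → miss, frames (15 84 34)
15 → hit
84 → hit
15 → hit
84 → hit
15 → hit
34 → hit
15 → hit
35 → miss, frames (15 84 34 35)
15 → hit
35 → hit
70 → miss, evict 35, frames (15 84 34 70)
Page faults: 5.

5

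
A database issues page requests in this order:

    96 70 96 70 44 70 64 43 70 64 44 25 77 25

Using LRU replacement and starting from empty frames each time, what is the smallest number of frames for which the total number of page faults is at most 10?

2

f=1: 14 faults
f=2: 10 faults
f=3: 8 faults
f=4: 7 faults
f=5: 7 faults
f=6: 7 faults
f=7: 7 faults
Smallest f with faults ≤ 10 is 2.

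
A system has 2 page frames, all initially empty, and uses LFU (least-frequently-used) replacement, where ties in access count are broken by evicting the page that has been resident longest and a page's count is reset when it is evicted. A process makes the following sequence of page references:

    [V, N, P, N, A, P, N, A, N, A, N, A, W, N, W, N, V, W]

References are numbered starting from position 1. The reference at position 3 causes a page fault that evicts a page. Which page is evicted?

V

pos 1: V: fault, frames {V}
pos 2: N: fault, frames {V,N}
pos 3: P: fault, evict V, frames {N,P}
At position 3, page V is evicted.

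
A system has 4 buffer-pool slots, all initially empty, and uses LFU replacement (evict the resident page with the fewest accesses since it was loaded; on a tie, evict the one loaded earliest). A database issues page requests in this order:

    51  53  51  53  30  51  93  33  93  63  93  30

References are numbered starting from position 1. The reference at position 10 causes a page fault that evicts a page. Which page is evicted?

pos 1: 51: fault, frames (51)
pos 2: 53: fault, frames (51 53)
pos 3: 51: hit
pos 4: 53: hit
pos 5: 30: fault, frames (51 53 30)
pos 6: 51: hit
pos 7: 93: fault, frames (51 53 30 93)
pos 8: 33: fault, evict 30, frames (51 53 93 33)
pos 9: 93: hit
pos 10: 63: fault, evict 33, frames (51 53 93 63)
At position 10, page 33 is evicted.

33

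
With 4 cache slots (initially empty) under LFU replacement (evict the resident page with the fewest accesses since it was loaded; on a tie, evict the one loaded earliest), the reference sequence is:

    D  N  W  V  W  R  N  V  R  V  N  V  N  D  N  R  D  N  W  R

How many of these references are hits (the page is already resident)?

13

D -> miss, frames (D)
N -> miss, frames (D N)
W -> miss, frames (D N W)
V -> miss, frames (D N W V)
W -> hit
R -> miss, evict D, frames (N W V R)
N -> hit
V -> hit
R -> hit
V -> hit
N -> hit
V -> hit
N -> hit
D -> miss, evict W, frames (N V R D)
N -> hit
R -> hit
D -> hit
N -> hit
W -> miss, evict D, frames (N V R W)
R -> hit
Hits: 13.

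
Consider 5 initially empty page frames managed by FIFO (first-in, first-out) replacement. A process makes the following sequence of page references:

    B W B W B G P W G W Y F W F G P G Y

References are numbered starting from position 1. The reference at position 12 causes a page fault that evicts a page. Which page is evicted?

pos 1: B -> miss, frames {B}
pos 2: W -> miss, frames {B,W}
pos 3: B -> hit
pos 4: W -> hit
pos 5: B -> hit
pos 6: G -> miss, frames {B,W,G}
pos 7: P -> miss, frames {B,W,G,P}
pos 8: W -> hit
pos 9: G -> hit
pos 10: W -> hit
pos 11: Y -> miss, frames {B,W,G,P,Y}
pos 12: F -> miss, evict B, frames {W,G,P,Y,F}
At position 12, page B is evicted.

B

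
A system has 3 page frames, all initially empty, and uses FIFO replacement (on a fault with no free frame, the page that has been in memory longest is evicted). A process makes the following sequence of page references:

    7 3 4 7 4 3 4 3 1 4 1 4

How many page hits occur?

7: fault, frames (7)
3: fault, frames (7 3)
4: fault, frames (7 3 4)
7: hit
4: hit
3: hit
4: hit
3: hit
1: fault, evict 7, frames (3 4 1)
4: hit
1: hit
4: hit
Hits: 8.

8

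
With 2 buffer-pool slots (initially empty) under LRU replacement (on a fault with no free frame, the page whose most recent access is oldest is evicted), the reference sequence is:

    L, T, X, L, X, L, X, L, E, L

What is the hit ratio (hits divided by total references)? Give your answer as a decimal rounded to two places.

L: miss, frames [L]
T: miss, frames [L, T]
X: miss, evict L, frames [T, X]
L: miss, evict T, frames [X, L]
X: hit
L: hit
X: hit
L: hit
E: miss, evict X, frames [L, E]
L: hit
Hits: 5 of 10 references → 5/10 = 0.5000.

0.50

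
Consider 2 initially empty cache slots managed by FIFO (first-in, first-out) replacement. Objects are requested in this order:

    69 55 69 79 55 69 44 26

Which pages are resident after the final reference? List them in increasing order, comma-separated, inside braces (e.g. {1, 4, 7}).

69: fault, frames [69]
55: fault, frames [69, 55]
69: hit
79: fault, evict 69, frames [55, 79]
55: hit
69: fault, evict 55, frames [79, 69]
44: fault, evict 79, frames [69, 44]
26: fault, evict 69, frames [44, 26]

{26, 44}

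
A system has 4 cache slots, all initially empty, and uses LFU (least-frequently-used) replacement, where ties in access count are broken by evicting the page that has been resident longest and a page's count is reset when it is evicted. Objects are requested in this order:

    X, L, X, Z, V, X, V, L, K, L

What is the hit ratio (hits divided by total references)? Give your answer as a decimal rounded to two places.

X → miss, frames (X)
L → miss, frames (X L)
X → hit
Z → miss, frames (X L Z)
V → miss, frames (X L Z V)
X → hit
V → hit
L → hit
K → miss, evict Z, frames (X L V K)
L → hit
Hits: 5 of 10 references → 5/10 = 0.5000.

0.50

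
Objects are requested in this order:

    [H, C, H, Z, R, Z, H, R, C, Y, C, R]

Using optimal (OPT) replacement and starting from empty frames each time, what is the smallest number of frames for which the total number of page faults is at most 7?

3

f=1: 12 faults
f=2: 8 faults
f=3: 6 faults
f=4: 5 faults
f=5: 5 faults
Smallest f with faults ≤ 7 is 3.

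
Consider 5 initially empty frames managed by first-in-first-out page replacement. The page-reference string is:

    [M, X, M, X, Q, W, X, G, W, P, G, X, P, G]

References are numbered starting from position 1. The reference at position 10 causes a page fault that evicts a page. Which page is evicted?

pos 1: M: miss, frames {M}
pos 2: X: miss, frames {M,X}
pos 3: M: hit
pos 4: X: hit
pos 5: Q: miss, frames {M,X,Q}
pos 6: W: miss, frames {M,X,Q,W}
pos 7: X: hit
pos 8: G: miss, frames {M,X,Q,W,G}
pos 9: W: hit
pos 10: P: miss, evict M, frames {X,Q,W,G,P}
At position 10, page M is evicted.

M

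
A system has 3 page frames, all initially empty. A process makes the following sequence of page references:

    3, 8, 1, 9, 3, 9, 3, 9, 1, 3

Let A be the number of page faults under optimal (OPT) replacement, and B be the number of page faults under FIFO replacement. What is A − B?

-1

Under OPT: F F F F . . . . . . → 4 faults.
Under FIFO: F F F F F . . . . . → 5 faults.
A − B = 4 − 5 = -1.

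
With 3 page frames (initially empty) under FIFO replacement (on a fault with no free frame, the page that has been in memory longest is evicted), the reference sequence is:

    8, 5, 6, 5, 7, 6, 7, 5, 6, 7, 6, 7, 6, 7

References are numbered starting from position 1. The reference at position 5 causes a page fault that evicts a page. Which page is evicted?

8

pos 1: 8 -> miss, frames (8)
pos 2: 5 -> miss, frames (8 5)
pos 3: 6 -> miss, frames (8 5 6)
pos 4: 5 -> hit
pos 5: 7 -> miss, evict 8, frames (5 6 7)
At position 5, page 8 is evicted.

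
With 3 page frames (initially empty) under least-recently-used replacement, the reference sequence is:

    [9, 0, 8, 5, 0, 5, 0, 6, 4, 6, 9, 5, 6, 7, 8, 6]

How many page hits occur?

6

9: fault, frames [9]
0: fault, frames [9, 0]
8: fault, frames [9, 0, 8]
5: fault, evict 9, frames [0, 8, 5]
0: hit
5: hit
0: hit
6: fault, evict 8, frames [5, 0, 6]
4: fault, evict 5, frames [0, 6, 4]
6: hit
9: fault, evict 0, frames [4, 6, 9]
5: fault, evict 4, frames [6, 9, 5]
6: hit
7: fault, evict 9, frames [5, 6, 7]
8: fault, evict 5, frames [6, 7, 8]
6: hit
Hits: 6.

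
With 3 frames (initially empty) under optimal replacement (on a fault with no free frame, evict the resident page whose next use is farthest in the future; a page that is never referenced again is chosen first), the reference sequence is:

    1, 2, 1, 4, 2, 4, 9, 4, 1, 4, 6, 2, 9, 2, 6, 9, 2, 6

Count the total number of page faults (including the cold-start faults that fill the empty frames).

6

1 -> miss, frames {1}
2 -> miss, frames {1,2}
1 -> hit
4 -> miss, frames {1,2,4}
2 -> hit
4 -> hit
9 -> miss, evict 2, frames {1,4,9}
4 -> hit
1 -> hit
4 -> hit
6 -> miss, evict 4, frames {1,9,6}
2 -> miss, evict 1, frames {9,6,2}
9 -> hit
2 -> hit
6 -> hit
9 -> hit
2 -> hit
6 -> hit
Page faults: 6.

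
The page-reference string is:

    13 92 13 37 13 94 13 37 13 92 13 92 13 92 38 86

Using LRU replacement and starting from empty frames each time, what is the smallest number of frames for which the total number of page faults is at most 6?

4

f=1: 16 faults
f=2: 8 faults
f=3: 7 faults
f=4: 6 faults
f=5: 6 faults
f=6: 6 faults
Smallest f with faults ≤ 6 is 4.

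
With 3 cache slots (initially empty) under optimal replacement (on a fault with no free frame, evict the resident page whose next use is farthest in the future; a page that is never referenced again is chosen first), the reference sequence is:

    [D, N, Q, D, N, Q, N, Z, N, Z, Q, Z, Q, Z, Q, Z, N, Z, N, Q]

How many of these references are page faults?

D -> fault, frames (D)
N -> fault, frames (D N)
Q -> fault, frames (D N Q)
D -> hit
N -> hit
Q -> hit
N -> hit
Z -> fault, evict D, frames (N Q Z)
N -> hit
Z -> hit
Q -> hit
Z -> hit
Q -> hit
Z -> hit
Q -> hit
Z -> hit
N -> hit
Z -> hit
N -> hit
Q -> hit
Page faults: 4.

4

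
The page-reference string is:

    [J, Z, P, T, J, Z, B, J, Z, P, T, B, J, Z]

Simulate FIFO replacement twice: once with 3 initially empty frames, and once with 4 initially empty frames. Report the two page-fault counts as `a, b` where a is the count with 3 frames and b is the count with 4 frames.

3 frames: F F F F F F F . . F F . F F → 11 faults.
4 frames: F F F F . . F F F F F F F F → 12 faults.
12 > 11: adding a frame increased faults — Belady's anomaly.

11, 12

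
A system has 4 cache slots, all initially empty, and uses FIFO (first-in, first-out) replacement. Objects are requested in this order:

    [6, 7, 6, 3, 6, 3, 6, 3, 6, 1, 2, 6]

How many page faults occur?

6: miss, frames {6}
7: miss, frames {6,7}
6: hit
3: miss, frames {6,7,3}
6: hit
3: hit
6: hit
3: hit
6: hit
1: miss, frames {6,7,3,1}
2: miss, evict 6, frames {7,3,1,2}
6: miss, evict 7, frames {3,1,2,6}
Page faults: 6.

6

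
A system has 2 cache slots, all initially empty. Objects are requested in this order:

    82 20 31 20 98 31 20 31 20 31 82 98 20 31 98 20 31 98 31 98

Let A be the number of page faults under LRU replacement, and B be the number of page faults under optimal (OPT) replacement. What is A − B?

4

Under LRU: F F F . F F F . . . F F F F F F F F . . → 14 faults.
Under OPT: F F F . F . F . . . F F . F . F . F . . → 10 faults.
A − B = 14 − 10 = 4.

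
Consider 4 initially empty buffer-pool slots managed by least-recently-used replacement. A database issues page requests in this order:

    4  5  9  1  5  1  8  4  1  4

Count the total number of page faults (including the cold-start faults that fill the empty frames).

4 -> miss, frames (4)
5 -> miss, frames (4 5)
9 -> miss, frames (4 5 9)
1 -> miss, frames (4 5 9 1)
5 -> hit
1 -> hit
8 -> miss, evict 4, frames (9 5 1 8)
4 -> miss, evict 9, frames (5 1 8 4)
1 -> hit
4 -> hit
Page faults: 6.

6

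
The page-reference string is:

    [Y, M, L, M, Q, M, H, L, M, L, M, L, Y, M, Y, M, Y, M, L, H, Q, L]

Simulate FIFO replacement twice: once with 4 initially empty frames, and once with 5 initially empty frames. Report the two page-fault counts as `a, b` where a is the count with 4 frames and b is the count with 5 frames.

4 frames: F F F . F . F . . . . . F F . . . . F . F . → 9 faults.
5 frames: F F F . F . F . . . . . . . . . . . . . . . → 5 faults.
5 < 9: adding a frame reduced faults, as is typical.

9, 5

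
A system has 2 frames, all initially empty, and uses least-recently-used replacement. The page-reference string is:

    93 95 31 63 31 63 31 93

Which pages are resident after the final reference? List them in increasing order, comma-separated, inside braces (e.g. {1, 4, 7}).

93 -> miss, frames [93]
95 -> miss, frames [93, 95]
31 -> miss, evict 93, frames [95, 31]
63 -> miss, evict 95, frames [31, 63]
31 -> hit
63 -> hit
31 -> hit
93 -> miss, evict 63, frames [31, 93]

{31, 93}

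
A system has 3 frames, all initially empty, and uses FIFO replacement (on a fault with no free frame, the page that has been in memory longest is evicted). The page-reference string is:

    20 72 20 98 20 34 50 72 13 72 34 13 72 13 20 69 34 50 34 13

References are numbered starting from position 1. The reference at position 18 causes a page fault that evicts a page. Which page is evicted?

34

pos 1: 20 → miss, frames [20]
pos 2: 72 → miss, frames [20, 72]
pos 3: 20 → hit
pos 4: 98 → miss, frames [20, 72, 98]
pos 5: 20 → hit
pos 6: 34 → miss, evict 20, frames [72, 98, 34]
pos 7: 50 → miss, evict 72, frames [98, 34, 50]
pos 8: 72 → miss, evict 98, frames [34, 50, 72]
pos 9: 13 → miss, evict 34, frames [50, 72, 13]
pos 10: 72 → hit
pos 11: 34 → miss, evict 50, frames [72, 13, 34]
pos 12: 13 → hit
pos 13: 72 → hit
pos 14: 13 → hit
pos 15: 20 → miss, evict 72, frames [13, 34, 20]
pos 16: 69 → miss, evict 13, frames [34, 20, 69]
pos 17: 34 → hit
pos 18: 50 → miss, evict 34, frames [20, 69, 50]
At position 18, page 34 is evicted.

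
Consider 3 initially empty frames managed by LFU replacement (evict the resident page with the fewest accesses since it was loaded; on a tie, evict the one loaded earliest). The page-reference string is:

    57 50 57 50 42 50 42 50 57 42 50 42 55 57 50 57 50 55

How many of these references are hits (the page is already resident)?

12

57 → fault, frames [57]
50 → fault, frames [57, 50]
57 → hit
50 → hit
42 → fault, frames [57, 50, 42]
50 → hit
42 → hit
50 → hit
57 → hit
42 → hit
50 → hit
42 → hit
55 → fault, evict 57, frames [50, 42, 55]
57 → fault, evict 55, frames [50, 42, 57]
50 → hit
57 → hit
50 → hit
55 → fault, evict 57, frames [50, 42, 55]
Hits: 12.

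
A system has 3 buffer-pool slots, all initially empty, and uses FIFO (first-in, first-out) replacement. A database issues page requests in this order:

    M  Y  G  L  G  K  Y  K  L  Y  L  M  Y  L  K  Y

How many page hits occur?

M → miss, frames (M)
Y → miss, frames (M Y)
G → miss, frames (M Y G)
L → miss, evict M, frames (Y G L)
G → hit
K → miss, evict Y, frames (G L K)
Y → miss, evict G, frames (L K Y)
K → hit
L → hit
Y → hit
L → hit
M → miss, evict L, frames (K Y M)
Y → hit
L → miss, evict K, frames (Y M L)
K → miss, evict Y, frames (M L K)
Y → miss, evict M, frames (L K Y)
Hits: 6.

6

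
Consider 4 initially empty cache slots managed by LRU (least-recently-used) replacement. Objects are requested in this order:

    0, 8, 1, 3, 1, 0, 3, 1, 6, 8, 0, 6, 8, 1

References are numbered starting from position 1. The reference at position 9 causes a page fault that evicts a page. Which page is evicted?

pos 1: 0 -> miss, frames {0}
pos 2: 8 -> miss, frames {0,8}
pos 3: 1 -> miss, frames {0,8,1}
pos 4: 3 -> miss, frames {0,8,1,3}
pos 5: 1 -> hit
pos 6: 0 -> hit
pos 7: 3 -> hit
pos 8: 1 -> hit
pos 9: 6 -> miss, evict 8, frames {0,3,1,6}
At position 9, page 8 is evicted.

8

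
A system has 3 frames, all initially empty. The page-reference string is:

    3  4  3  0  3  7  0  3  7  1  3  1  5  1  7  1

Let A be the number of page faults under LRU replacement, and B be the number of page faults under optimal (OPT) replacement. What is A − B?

1

Under LRU: F F . F . F . . . F . . F . F . → 7 faults.
Under OPT: F F . F . F . . . F . . F . . . → 6 faults.
A − B = 7 − 6 = 1.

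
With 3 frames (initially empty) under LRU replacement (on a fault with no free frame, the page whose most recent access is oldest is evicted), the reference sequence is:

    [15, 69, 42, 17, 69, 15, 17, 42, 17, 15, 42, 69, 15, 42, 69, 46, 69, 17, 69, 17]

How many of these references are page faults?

9

15 → fault, frames [15]
69 → fault, frames [15, 69]
42 → fault, frames [15, 69, 42]
17 → fault, evict 15, frames [69, 42, 17]
69 → hit
15 → fault, evict 42, frames [17, 69, 15]
17 → hit
42 → fault, evict 69, frames [15, 17, 42]
17 → hit
15 → hit
42 → hit
69 → fault, evict 17, frames [15, 42, 69]
15 → hit
42 → hit
69 → hit
46 → fault, evict 15, frames [42, 69, 46]
69 → hit
17 → fault, evict 42, frames [46, 69, 17]
69 → hit
17 → hit
Page faults: 9.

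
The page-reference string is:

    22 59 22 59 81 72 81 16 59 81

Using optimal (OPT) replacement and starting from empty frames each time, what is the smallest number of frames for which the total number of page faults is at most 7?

2

f=1: 10 faults
f=2: 6 faults
f=3: 5 faults
f=4: 5 faults
f=5: 5 faults
Smallest f with faults ≤ 7 is 2.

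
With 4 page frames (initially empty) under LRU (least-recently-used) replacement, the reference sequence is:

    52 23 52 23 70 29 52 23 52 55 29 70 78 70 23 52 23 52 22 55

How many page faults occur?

11

52 -> miss, frames {52}
23 -> miss, frames {52,23}
52 -> hit
23 -> hit
70 -> miss, frames {52,23,70}
29 -> miss, frames {52,23,70,29}
52 -> hit
23 -> hit
52 -> hit
55 -> miss, evict 70, frames {29,23,52,55}
29 -> hit
70 -> miss, evict 23, frames {52,55,29,70}
78 -> miss, evict 52, frames {55,29,70,78}
70 -> hit
23 -> miss, evict 55, frames {29,78,70,23}
52 -> miss, evict 29, frames {78,70,23,52}
23 -> hit
52 -> hit
22 -> miss, evict 78, frames {70,23,52,22}
55 -> miss, evict 70, frames {23,52,22,55}
Page faults: 11.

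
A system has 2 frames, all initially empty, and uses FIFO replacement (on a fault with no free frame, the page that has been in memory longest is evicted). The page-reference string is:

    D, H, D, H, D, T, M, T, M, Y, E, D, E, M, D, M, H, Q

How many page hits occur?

8

D -> miss, frames {D}
H -> miss, frames {D,H}
D -> hit
H -> hit
D -> hit
T -> miss, evict D, frames {H,T}
M -> miss, evict H, frames {T,M}
T -> hit
M -> hit
Y -> miss, evict T, frames {M,Y}
E -> miss, evict M, frames {Y,E}
D -> miss, evict Y, frames {E,D}
E -> hit
M -> miss, evict E, frames {D,M}
D -> hit
M -> hit
H -> miss, evict D, frames {M,H}
Q -> miss, evict M, frames {H,Q}
Hits: 8.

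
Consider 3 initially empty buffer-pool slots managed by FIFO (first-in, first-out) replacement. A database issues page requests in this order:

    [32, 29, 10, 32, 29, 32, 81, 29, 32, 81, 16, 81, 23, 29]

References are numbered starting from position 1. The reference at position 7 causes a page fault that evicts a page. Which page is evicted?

pos 1: 32: miss, frames {32}
pos 2: 29: miss, frames {32,29}
pos 3: 10: miss, frames {32,29,10}
pos 4: 32: hit
pos 5: 29: hit
pos 6: 32: hit
pos 7: 81: miss, evict 32, frames {29,10,81}
At position 7, page 32 is evicted.

32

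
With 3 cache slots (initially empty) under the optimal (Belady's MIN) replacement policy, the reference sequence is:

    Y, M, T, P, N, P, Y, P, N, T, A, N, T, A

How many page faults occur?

7

Y → miss, frames [Y]
M → miss, frames [Y, M]
T → miss, frames [Y, M, T]
P → miss, evict M, frames [Y, T, P]
N → miss, evict T, frames [Y, P, N]
P → hit
Y → hit
P → hit
N → hit
T → miss, evict P, frames [Y, N, T]
A → miss, evict Y, frames [N, T, A]
N → hit
T → hit
A → hit
Page faults: 7.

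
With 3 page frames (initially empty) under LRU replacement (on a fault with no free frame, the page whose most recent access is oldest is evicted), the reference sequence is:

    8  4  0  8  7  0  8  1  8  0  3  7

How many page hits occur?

5

8 → miss, frames {8}
4 → miss, frames {8,4}
0 → miss, frames {8,4,0}
8 → hit
7 → miss, evict 4, frames {0,8,7}
0 → hit
8 → hit
1 → miss, evict 7, frames {0,8,1}
8 → hit
0 → hit
3 → miss, evict 1, frames {8,0,3}
7 → miss, evict 8, frames {0,3,7}
Hits: 5.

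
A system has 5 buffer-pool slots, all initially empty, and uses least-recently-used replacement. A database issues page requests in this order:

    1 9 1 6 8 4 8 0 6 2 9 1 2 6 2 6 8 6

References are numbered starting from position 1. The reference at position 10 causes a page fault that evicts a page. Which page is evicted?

pos 1: 1 → fault, frames {1}
pos 2: 9 → fault, frames {1,9}
pos 3: 1 → hit
pos 4: 6 → fault, frames {9,1,6}
pos 5: 8 → fault, frames {9,1,6,8}
pos 6: 4 → fault, frames {9,1,6,8,4}
pos 7: 8 → hit
pos 8: 0 → fault, evict 9, frames {1,6,4,8,0}
pos 9: 6 → hit
pos 10: 2 → fault, evict 1, frames {4,8,0,6,2}
At position 10, page 1 is evicted.

1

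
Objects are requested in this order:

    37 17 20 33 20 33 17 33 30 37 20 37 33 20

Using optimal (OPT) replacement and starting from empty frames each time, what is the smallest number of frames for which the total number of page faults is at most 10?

f=1: 14 faults
f=2: 9 faults
f=3: 6 faults
f=4: 5 faults
f=5: 5 faults
Smallest f with faults ≤ 10 is 2.

2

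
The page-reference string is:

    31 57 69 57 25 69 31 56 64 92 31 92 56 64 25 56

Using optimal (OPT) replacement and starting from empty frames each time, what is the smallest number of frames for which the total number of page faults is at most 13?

2

f=1: 16 faults
f=2: 11 faults
f=3: 9 faults
f=4: 8 faults
f=5: 7 faults
f=6: 7 faults
f=7: 7 faults
Smallest f with faults ≤ 13 is 2.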